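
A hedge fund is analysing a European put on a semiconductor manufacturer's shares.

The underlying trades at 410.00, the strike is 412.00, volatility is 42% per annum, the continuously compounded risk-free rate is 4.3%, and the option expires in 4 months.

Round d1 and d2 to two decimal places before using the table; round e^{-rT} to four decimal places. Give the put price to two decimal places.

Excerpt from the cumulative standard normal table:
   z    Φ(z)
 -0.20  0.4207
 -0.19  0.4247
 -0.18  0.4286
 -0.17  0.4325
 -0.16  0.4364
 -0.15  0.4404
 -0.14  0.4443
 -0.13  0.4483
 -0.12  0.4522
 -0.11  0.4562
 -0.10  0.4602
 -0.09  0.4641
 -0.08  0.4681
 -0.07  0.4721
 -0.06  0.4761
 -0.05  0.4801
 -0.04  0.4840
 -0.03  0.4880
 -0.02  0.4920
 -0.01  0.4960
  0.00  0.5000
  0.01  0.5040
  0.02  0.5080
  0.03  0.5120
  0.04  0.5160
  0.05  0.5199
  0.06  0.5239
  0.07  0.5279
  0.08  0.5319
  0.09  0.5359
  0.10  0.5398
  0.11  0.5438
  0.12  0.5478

T = 0.3333;  σ√T = 0.2425
d₁ = [ln(410/412) + (0.043 + ½·0.42²)·0.3333] / (σ√T) = (-0.0049 + 0.0437) / 0.2425 = 0.1603 → 0.16
d₂ = 0.1603 − 0.2425 = -0.0822 → -0.08
e^(−rT) = e^(−0.043·0.3333) = 0.9858
P = 412·0.9858·N(0.08) − 410·N(-0.16) = 412·0.9858·0.5319 − 410·0.4364 = 216.0310 − 178.9240 = 37.1070

37.11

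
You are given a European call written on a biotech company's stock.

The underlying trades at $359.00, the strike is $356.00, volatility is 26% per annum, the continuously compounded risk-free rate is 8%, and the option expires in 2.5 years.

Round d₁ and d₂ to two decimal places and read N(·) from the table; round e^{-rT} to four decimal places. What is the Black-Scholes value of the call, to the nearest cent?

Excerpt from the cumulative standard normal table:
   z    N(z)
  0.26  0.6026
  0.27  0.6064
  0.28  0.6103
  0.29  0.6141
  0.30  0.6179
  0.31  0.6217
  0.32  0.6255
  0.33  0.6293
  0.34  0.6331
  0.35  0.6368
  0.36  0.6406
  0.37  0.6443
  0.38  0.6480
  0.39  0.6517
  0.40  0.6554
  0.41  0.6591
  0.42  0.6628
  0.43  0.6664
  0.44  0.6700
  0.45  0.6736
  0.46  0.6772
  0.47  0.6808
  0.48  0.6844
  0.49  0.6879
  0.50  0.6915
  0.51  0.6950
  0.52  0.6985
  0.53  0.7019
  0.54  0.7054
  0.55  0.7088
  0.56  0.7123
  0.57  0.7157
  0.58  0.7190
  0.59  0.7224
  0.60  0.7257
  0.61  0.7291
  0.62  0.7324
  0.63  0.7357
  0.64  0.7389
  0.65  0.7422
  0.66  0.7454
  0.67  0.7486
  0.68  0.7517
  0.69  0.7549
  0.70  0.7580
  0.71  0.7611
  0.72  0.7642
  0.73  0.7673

$93.14

σ√T = 0.26 × 1.5811 = 0.4111
d₁ = [ln(359/356) + (0.08 + 0.26²/2)·2.5] / 0.4111 = [0.0084 + 0.2845] / 0.4111 = 0.7125 ⇒ 0.71
d₂ = d₁ − σ√T = 0.7125 − 0.4111 = 0.3014 ⇒ 0.30
e^(−rT) = e^(−0.08·2.5) = 0.8187
C = 359·N(0.71) − 356·0.8187·N(0.30) = 359·0.7611 − 356·0.8187·0.6179 = 273.2349 − 180.0914 = 93.1435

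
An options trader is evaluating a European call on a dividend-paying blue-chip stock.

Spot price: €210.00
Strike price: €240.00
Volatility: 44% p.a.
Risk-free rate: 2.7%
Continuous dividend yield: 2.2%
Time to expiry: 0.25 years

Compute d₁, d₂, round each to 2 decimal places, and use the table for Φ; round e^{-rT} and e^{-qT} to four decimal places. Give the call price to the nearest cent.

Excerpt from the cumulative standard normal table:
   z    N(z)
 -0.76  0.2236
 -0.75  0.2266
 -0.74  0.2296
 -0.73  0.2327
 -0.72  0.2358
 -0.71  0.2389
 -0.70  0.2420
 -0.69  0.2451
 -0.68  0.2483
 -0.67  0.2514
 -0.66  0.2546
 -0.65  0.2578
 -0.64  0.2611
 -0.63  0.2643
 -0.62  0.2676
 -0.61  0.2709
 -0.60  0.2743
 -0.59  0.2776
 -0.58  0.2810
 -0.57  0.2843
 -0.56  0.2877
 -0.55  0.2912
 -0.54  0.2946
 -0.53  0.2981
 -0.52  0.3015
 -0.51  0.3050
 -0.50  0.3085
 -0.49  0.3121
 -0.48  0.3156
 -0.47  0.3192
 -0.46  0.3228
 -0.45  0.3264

σ√T = 0.44·√0.25 = 0.2200
d₁ = [ln(210/240) + (0.027 − 0.022 + ½·0.44²)·0.25] / (σ√T) = (-0.1335 + 0.0255) / 0.2200 = -0.4913 ≈ -0.49
d₂ = -0.4913 − 0.2200 = -0.7113 ≈ -0.71
e^(−qT) = e^(−0.022·0.25) = 0.9945;  e^(−rT) = e^(−0.027·0.25) = 0.9933
N(d₁) = N(-0.49) = 0.3121;  N(d₂) = N(-0.71) = 0.2389
C = 210·0.9945·0.3121 − 240·0.9933·0.2389 = 65.1805 − 56.9518 = 8.2287

€8.23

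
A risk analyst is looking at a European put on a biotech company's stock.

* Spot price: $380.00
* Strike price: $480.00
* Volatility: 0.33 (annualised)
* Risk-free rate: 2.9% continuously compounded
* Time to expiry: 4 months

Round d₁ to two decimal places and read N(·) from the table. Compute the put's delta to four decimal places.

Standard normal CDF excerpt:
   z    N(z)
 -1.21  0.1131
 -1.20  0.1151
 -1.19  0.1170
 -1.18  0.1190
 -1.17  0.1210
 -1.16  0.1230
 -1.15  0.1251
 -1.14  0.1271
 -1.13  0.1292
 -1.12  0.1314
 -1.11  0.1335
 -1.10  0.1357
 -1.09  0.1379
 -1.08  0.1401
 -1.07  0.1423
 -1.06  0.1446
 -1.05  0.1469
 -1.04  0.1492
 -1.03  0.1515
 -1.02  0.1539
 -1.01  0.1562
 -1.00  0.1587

σ√T = 0.33·√0.3333 = 0.1905
d₁ = [ln(380/480) + (0.029 + ½·0.33²)·0.3333] / (σ√T) = (-0.2336 + 0.0278) / 0.1905 = -1.0802 which rounds to -1.08
N(d₁) = N(-1.08) = 0.1401
Δ_put = N(d₁) − 1 = 0.1401 − 1 = -0.8599

-0.8599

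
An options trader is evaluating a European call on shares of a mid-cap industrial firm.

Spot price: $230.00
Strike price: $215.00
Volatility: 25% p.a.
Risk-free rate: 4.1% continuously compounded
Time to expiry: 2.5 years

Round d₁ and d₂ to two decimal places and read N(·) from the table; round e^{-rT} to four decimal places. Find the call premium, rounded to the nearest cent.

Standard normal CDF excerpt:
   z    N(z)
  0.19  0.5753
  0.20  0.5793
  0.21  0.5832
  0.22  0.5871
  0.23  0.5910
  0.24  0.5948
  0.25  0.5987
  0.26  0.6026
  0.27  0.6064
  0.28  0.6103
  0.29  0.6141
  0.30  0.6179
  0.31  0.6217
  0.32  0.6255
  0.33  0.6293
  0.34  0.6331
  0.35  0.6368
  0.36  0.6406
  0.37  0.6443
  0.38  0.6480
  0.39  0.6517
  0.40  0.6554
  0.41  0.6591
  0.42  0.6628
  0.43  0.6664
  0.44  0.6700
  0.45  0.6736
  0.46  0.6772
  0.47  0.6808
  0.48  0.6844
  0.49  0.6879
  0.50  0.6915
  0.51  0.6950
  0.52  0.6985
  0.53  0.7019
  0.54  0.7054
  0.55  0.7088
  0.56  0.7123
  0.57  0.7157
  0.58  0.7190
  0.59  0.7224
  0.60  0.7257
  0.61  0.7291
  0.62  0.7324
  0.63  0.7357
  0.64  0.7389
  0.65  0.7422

σ√T = 0.25·√2.5 = 0.3953
ln(S/K) + (r + σ²/2)T = ln(230/215) + (0.041 + 0.25²/2)·2.5 = 0.0674 + 0.1806 = 0.2481
d₁ = 0.2481 / 0.3953 = 0.6276 ≈ 0.63
d₂ = d₁ − σ√T = 0.6276 − 0.3953 = 0.2323 ≈ 0.23
exp(−rT) = exp(−0.041·2.5) = 0.9026
C = 230·N(0.63) − 215·0.9026·N(0.23) = 230·0.7357 − 215·0.9026·0.5910 = 169.2110 − 114.6889 = 54.5221

$54.52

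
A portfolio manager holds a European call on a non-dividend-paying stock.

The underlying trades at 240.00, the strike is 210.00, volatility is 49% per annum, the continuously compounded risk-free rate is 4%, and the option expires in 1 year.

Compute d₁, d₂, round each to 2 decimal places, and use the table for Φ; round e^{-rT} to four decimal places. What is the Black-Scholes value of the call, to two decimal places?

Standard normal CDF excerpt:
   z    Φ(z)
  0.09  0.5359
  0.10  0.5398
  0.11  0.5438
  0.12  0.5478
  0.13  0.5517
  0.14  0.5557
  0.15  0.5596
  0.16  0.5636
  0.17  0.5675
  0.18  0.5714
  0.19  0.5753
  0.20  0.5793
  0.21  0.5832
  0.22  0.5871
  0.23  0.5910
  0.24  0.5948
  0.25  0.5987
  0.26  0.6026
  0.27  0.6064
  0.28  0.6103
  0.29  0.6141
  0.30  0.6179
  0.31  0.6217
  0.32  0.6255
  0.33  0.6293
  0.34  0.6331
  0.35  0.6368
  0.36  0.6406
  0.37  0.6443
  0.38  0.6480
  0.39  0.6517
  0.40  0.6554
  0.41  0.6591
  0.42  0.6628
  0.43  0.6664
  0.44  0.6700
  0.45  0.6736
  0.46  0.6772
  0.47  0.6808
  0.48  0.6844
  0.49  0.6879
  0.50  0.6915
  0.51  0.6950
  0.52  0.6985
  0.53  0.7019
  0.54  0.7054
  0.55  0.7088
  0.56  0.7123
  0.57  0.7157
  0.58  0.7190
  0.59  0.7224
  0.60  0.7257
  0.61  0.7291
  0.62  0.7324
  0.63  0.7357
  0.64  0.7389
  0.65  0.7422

64.45

σ√T = 0.49·√1 = 0.4900
d₁ = [ln(240/210) + (0.04 + 0.49²/2)·1] / 0.4900 = [0.1335 + 0.1600] / 0.4900 = 0.5991 ⇒ 0.60
d₂ = d₁ − σ√T = 0.5991 − 0.4900 = 0.1091 ⇒ 0.11
e^(−rT) = e^(−0.04·1) = 0.9608
N(d₁) = N(0.60) = 0.7257;  N(d₂) = N(0.11) = 0.5438
C = 240·0.7257 − 210·0.9608·0.5438 = 174.1680 − 109.7214 = 64.4466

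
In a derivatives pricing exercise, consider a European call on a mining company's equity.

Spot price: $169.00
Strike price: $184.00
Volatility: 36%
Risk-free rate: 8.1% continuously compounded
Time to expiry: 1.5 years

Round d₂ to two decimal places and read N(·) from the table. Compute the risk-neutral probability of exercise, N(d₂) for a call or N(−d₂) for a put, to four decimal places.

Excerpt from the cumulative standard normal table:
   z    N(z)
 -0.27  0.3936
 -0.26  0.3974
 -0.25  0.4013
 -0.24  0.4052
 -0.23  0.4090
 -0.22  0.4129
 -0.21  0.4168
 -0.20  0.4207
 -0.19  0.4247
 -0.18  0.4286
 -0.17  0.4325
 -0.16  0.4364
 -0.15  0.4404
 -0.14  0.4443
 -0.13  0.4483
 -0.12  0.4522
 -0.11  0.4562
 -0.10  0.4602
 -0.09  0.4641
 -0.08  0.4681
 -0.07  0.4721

T = 1.5;  σ√T = 0.4409
d₁ = [ln(169/184) + (0.081 + 0.36²/2)·1.5] / 0.4409 = [-0.0850 + 0.2187] / 0.4409 = 0.3032 ≈ 0.30
d₂ = d₁ − σ√T = 0.3032 − 0.4409 = -0.1378 ≈ -0.14
Pr(exercise) under Q = N(d₂) = 0.4443

0.4443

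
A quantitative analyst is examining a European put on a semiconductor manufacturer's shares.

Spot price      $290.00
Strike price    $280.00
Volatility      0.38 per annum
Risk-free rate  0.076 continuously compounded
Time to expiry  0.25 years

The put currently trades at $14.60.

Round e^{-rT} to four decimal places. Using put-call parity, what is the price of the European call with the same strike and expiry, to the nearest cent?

$29.86

exp(−rT) = exp(−0.076·0.25) = 0.9812
Put-call parity: C − P = S − K·e^(−rT) = 290 − 280·0.9812 = 290 − 274.7360 = 15.2640
C = P + (C − P) = 14.60 + (15.2640) = 29.8640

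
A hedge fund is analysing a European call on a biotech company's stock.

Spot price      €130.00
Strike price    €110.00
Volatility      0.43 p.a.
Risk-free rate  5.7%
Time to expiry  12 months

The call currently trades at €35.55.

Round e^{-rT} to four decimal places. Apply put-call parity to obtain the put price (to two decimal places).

exp(−rT) = exp(−0.057·1) = 0.9446
Put-call parity: C − P = S − K·e^(−rT) = 130 − 110·0.9446 = 130 − 103.9060 = 26.0940
P = C − (C − P) = 35.55 − (26.0940) = 9.4560

€9.46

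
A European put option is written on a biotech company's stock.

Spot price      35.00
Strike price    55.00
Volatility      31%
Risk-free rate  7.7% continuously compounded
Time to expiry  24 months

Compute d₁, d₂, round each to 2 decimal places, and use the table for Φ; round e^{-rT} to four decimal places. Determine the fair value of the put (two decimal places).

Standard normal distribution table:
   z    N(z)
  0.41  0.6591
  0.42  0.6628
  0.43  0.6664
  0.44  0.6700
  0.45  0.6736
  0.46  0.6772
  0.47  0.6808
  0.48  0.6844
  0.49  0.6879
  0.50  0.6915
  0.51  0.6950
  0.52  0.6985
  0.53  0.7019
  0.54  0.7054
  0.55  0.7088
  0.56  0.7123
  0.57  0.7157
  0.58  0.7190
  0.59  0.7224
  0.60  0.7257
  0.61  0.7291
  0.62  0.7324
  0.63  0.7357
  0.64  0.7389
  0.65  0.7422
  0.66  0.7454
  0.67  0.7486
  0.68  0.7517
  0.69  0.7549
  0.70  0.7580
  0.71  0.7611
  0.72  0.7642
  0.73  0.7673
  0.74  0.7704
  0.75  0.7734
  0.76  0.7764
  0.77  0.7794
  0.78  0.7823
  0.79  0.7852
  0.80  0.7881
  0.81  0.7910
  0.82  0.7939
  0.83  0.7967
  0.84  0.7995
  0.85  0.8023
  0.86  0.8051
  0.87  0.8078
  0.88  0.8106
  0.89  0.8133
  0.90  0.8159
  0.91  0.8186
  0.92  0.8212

σ√T = 0.31 × 1.4142 = 0.4384
d₁ = [ln(35/55) + (0.077 + 0.31²/2)·2] / 0.4384 = [-0.4520 + 0.2501] / 0.4384 = -0.4605 → -0.46
d₂ = d₁ − σ√T = -0.4605 − 0.4384 = -0.8989 → -0.90
e^(−rT) = e^(−0.077·2) = 0.8573
P = 55·0.8573·N(0.90) − 35·N(0.46) = 55·0.8573·0.8159 − 35·0.6772 = 38.4709 − 23.7020 = 14.7689

14.77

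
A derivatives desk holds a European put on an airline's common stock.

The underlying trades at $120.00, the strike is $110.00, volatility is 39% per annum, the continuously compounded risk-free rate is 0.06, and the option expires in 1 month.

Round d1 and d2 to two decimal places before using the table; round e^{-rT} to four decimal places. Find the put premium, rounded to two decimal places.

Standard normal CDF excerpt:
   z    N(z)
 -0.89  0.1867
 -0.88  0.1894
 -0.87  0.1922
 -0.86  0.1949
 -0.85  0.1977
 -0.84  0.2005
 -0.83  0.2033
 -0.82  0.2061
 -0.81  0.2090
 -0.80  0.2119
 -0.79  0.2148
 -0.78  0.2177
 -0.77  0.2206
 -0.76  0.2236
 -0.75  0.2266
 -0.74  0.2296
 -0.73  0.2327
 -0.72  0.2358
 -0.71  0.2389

$1.41

T = 0.08333;  σ√T = 0.1126
d₁ = [ln(120/110) + (0.06 + 0.39²/2)·0.08333] / 0.1126 = [0.0870 + 0.0113] / 0.1126 = 0.8736 which rounds to 0.87
d₂ = d₁ − σ√T = 0.8736 − 0.1126 = 0.7610 which rounds to 0.76
e^(−rT) = e^(−0.06·0.08333) = 0.9950
N(−d₂) = N(-0.76) = 0.2236;  N(−d₁) = N(-0.87) = 0.1922
P = 110·0.9950·0.2236 − 120·0.1922 = 24.4730 − 23.0640 = 1.4090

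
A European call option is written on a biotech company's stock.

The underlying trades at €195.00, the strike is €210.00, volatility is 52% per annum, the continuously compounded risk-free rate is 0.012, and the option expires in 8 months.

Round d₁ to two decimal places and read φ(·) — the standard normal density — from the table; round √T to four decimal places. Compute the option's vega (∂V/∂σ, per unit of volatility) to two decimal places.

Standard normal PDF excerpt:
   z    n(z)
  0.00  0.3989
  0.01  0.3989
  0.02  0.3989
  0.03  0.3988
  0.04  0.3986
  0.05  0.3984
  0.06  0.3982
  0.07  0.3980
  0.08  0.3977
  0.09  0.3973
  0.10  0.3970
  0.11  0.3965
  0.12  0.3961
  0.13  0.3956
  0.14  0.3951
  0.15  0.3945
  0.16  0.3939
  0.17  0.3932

T = 0.6667;  σ√T = 0.4246
d₁ = [ln(195/210) + (0.012 + ½·0.52²)·0.6667] / (σ√T) = (-0.0741 + 0.0981) / 0.4246 = 0.0566 which rounds to 0.06
√T = √0.6667 = 0.8165
φ(d₁) = φ(0.06) = 0.3982
vega = S·φ(d₁)·√T = 195·0.3982·0.8165 = 63.4004
(The put has the same vega.)

63.40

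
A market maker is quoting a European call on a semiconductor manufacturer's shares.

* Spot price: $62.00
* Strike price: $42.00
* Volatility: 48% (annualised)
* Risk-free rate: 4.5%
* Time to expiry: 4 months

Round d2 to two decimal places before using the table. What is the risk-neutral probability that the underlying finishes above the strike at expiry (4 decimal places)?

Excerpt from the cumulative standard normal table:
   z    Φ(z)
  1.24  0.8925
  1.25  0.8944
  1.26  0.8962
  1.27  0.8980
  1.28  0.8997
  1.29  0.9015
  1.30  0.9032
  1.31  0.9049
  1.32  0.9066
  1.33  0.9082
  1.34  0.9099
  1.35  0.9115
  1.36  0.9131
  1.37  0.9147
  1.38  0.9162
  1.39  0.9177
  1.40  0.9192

0.9066

T = 0.3333;  σ√T = 0.2771
ln(S/K) + (r + σ²/2)T = ln(62/42) + (0.045 + 0.48²/2)·0.3333 = 0.3895 + 0.0534 = 0.4429
d₁ = 0.4429 / 0.2771 = 1.5981 → 1.60
d₂ = d₁ − σ√T = 1.5981 − 0.2771 = 1.3209 → 1.32
Pr(exercise) under Q = N(d₂) = 0.9066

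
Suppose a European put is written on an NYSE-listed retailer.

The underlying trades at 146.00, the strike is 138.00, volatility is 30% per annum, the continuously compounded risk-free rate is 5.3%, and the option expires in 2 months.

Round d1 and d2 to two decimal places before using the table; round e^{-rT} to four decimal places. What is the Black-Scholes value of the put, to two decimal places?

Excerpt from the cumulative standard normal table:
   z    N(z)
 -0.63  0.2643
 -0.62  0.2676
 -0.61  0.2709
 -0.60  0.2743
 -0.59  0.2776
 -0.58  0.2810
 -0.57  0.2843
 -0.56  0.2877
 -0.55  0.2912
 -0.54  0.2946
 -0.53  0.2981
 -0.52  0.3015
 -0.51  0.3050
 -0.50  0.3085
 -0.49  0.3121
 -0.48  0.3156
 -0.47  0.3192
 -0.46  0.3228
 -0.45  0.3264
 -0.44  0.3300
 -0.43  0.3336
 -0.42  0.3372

3.13

σ√T = 0.3·√0.1667 = 0.1225
d₁ = [ln(146/138) + (0.053 + 0.3²/2)·0.1667] / 0.1225 = [0.0564 + 0.0163] / 0.1225 = 0.5935 ⇒ 0.59
d₂ = d₁ − σ√T = 0.5935 − 0.1225 = 0.4710 ⇒ 0.47
exp(−rT) = exp(−0.053·0.1667) = 0.9912
N(−d₂) = N(-0.47) = 0.3192;  N(−d₁) = N(-0.59) = 0.2776
P = 138·0.9912·0.3192 − 146·0.2776 = 43.6620 − 40.5296 = 3.1324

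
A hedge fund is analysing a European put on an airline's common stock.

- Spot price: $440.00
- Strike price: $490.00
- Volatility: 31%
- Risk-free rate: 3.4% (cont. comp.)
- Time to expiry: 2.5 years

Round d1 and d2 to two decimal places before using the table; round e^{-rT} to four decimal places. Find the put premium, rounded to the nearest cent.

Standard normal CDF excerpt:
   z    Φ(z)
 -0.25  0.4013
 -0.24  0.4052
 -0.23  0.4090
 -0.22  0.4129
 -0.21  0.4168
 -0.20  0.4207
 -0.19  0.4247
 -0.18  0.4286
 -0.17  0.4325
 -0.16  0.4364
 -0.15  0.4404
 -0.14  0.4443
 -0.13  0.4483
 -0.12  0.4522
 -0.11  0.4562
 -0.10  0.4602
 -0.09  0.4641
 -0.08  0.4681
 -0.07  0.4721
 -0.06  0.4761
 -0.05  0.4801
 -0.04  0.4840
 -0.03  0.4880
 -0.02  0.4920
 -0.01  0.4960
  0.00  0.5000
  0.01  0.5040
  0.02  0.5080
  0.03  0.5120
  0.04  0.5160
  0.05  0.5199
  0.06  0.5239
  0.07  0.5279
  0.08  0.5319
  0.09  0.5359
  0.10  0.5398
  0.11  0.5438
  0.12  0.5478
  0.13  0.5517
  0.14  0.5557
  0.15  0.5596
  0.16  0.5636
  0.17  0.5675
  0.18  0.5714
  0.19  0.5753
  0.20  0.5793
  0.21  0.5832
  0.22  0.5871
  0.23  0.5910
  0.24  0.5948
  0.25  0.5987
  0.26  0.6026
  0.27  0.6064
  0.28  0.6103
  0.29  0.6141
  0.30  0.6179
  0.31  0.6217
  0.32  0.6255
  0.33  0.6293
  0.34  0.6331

T = 2.5;  σ√T = 0.4902
d₁ = [ln(440/490) + (0.034 + 0.31²/2)·2.5] / 0.4902 = [-0.1076 + 0.2051] / 0.4902 = 0.1989 ≈ 0.20
d₂ = d₁ − σ√T = 0.1989 − 0.4902 = -0.2912 ≈ -0.29
exp(−rT) = exp(−0.034·2.5) = 0.9185
P = 490·0.9185·N(0.29) − 440·N(-0.20) = 490·0.9185·0.6141 − 440·0.4207 = 276.3849 − 185.1080 = 91.2769

$91.28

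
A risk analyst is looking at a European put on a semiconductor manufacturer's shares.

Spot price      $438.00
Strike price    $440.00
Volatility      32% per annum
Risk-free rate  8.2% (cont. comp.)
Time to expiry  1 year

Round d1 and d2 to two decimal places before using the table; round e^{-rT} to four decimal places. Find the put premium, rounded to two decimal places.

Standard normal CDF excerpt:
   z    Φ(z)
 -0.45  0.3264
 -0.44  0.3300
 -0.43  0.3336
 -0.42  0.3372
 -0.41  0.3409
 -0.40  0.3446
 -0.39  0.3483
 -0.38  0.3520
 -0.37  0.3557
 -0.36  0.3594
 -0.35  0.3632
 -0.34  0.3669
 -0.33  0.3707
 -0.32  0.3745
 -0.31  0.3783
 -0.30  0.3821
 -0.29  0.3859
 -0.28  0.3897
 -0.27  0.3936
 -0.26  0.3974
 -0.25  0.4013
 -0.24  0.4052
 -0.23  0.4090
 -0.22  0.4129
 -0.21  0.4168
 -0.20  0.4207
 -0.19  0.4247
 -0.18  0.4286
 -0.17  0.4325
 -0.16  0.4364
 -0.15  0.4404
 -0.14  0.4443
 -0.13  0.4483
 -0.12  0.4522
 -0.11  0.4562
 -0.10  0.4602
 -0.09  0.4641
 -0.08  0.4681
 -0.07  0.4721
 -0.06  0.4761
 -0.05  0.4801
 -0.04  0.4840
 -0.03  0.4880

$38.82

σ√T = 0.32 × 1.0000 = 0.3200
d₁ = [ln(438/440) + (0.082 + 0.32²/2)·1] / 0.3200 = [-0.0046 + 0.1332] / 0.3200 = 0.4020 ≈ 0.40
d₂ = d₁ − σ√T = 0.4020 − 0.3200 = 0.0820 ≈ 0.08
exp(−rT) = exp(−0.082·1) = 0.9213
P = 440·0.9213·N(-0.08) − 438·N(-0.40) = 440·0.9213·0.4681 − 438·0.3446 = 189.7546 − 150.9348 = 38.8198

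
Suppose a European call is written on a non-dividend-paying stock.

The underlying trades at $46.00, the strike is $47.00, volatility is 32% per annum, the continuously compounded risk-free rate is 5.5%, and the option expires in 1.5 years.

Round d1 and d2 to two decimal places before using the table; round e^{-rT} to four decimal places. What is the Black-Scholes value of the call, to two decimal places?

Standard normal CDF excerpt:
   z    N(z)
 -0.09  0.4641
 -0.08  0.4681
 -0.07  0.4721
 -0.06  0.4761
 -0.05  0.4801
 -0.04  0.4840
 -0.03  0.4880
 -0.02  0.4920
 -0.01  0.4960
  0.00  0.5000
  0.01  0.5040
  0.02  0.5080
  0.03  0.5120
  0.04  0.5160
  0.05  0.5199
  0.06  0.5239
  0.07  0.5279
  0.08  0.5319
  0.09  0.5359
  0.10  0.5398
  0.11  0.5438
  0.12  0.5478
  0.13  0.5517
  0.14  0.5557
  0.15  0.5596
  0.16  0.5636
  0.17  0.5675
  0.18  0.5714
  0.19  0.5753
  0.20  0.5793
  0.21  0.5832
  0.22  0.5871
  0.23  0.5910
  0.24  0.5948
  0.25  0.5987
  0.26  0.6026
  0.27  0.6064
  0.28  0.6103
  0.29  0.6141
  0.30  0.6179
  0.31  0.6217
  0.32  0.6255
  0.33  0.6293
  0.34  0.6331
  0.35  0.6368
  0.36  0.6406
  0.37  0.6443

T = 1.5;  σ√T = 0.3919
d₁ = [ln(46/47) + (0.055 + ½·0.32²)·1.5] / (σ√T) = (-0.0215 + 0.1593) / 0.3919 = 0.3516 ≈ 0.35
d₂ = 0.3516 − 0.3919 = -0.0403 ≈ -0.04
e^(−rT) = e^(−0.055·1.5) = 0.9208
N(d₁) = N(0.35) = 0.6368;  N(d₂) = N(-0.04) = 0.4840
C = 46·0.6368 − 47·0.9208·0.4840 = 29.2928 − 20.9464 = 8.3464

$8.35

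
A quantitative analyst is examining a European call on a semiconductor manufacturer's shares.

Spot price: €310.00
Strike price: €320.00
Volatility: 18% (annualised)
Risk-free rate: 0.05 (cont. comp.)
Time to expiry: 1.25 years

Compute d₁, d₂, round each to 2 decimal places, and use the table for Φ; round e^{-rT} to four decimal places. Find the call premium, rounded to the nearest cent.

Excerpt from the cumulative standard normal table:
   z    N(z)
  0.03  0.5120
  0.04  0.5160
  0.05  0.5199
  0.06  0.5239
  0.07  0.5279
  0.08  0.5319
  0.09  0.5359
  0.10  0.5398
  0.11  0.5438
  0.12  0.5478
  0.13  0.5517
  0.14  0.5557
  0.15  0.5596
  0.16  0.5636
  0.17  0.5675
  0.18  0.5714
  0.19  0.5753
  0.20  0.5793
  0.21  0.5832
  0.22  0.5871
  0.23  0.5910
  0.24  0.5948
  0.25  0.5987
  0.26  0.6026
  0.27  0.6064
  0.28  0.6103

€29.31

σ√T = 0.18·√1.25 = 0.2012
d₁ = [ln(310/320) + (0.05 + 0.18²/2)·1.25] / 0.2012 = [-0.0317 + 0.0828] / 0.2012 = 0.2534 ⇒ 0.25
d₂ = d₁ − σ√T = 0.2534 − 0.2012 = 0.0522 ⇒ 0.05
e^(−rT) = e^(−0.05·1.25) = 0.9394
N(d₁) = N(0.25) = 0.5987;  N(d₂) = N(0.05) = 0.5199
C = 310·0.5987 − 320·0.9394·0.5199 = 185.5970 − 156.2861 = 29.3109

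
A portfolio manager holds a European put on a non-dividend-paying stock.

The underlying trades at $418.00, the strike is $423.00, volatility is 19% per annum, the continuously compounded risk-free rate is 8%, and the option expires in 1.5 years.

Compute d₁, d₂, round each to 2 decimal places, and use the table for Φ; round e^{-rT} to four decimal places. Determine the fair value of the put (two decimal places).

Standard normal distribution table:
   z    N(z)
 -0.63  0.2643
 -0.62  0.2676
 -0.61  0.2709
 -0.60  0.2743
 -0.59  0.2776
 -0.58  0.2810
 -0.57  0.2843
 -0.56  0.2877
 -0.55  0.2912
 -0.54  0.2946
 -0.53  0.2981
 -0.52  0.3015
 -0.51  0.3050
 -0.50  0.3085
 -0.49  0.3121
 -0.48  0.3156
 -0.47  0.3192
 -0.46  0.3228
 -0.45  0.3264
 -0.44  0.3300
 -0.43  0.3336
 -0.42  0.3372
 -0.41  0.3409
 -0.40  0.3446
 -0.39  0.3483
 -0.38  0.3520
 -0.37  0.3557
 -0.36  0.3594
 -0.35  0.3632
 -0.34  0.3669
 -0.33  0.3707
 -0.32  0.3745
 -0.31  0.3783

$18.80

σ√T = 0.19 × 1.2247 = 0.2327
ln(S/K) + (r + σ²/2)T = ln(418/423) + (0.08 + 0.19²/2)·1.5 = -0.0119 + 0.1471 = 0.1352
d₁ = 0.1352 / 0.2327 = 0.5809 which rounds to 0.58
d₂ = d₁ − σ√T = 0.5809 − 0.2327 = 0.3482 which rounds to 0.35
exp(−rT) = exp(−0.08·1.5) = 0.8869
N(−d₂) = N(-0.35) = 0.3632;  N(−d₁) = N(-0.58) = 0.2810
P = 423·0.8869·0.3632 − 418·0.2810 = 136.2576 − 117.4580 = 18.7996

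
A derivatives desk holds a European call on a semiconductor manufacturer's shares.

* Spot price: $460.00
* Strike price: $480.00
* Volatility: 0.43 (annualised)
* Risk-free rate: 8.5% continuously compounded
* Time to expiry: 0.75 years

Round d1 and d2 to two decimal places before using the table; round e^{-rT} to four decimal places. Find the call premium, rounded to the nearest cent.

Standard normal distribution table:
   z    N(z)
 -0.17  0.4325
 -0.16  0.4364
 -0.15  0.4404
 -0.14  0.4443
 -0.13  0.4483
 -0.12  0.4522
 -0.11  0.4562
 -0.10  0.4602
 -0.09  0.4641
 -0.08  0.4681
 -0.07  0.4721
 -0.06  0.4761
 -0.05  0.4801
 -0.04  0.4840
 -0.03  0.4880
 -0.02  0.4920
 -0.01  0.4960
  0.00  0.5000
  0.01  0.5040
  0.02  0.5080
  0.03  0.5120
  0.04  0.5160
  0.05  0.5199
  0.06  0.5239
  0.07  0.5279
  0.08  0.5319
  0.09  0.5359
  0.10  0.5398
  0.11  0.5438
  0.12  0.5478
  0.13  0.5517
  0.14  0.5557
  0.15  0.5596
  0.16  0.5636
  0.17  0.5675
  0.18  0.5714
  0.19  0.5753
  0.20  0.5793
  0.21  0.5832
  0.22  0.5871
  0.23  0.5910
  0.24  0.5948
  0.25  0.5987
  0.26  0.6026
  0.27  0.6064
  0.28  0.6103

T = 0.75;  σ√T = 0.3724
d₁ = [ln(460/480) + (0.085 + 0.43²/2)·0.75] / 0.3724 = [-0.0426 + 0.1331] / 0.3724 = 0.2431 → 0.24
d₂ = d₁ − σ√T = 0.2431 − 0.3724 = -0.1293 → -0.13
exp(−rT) = exp(−0.085·0.75) = 0.9382
C = 460·N(0.24) − 480·0.9382·N(-0.13) = 460·0.5948 − 480·0.9382·0.4483 = 273.6080 − 201.8856 = 71.7224

$71.72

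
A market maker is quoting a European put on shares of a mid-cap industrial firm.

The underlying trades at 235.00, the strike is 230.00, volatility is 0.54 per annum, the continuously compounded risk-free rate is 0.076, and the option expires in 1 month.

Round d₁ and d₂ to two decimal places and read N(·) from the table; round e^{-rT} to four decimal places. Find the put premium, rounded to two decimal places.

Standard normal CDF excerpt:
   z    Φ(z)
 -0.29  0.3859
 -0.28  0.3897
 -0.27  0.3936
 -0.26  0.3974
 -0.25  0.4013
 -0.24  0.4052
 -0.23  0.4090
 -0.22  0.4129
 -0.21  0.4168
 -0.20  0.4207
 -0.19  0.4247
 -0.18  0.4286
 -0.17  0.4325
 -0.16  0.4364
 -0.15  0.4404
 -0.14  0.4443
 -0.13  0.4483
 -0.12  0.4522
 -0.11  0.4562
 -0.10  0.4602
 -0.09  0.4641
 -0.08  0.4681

11.79

σ√T = 0.54 × 0.2887 = 0.1559
ln(S/K) + (r + σ²/2)T = ln(235/230) + (0.076 + 0.54²/2)·0.08333 = 0.0215 + 0.0185 = 0.0400
d₁ = 0.0400 / 0.1559 = 0.2565 ⇒ 0.26
d₂ = d₁ − σ√T = 0.2565 − 0.1559 = 0.1006 ⇒ 0.10
exp(−rT) = exp(−0.076·0.08333) = 0.9937
N(−d₂) = N(-0.10) = 0.4602;  N(−d₁) = N(-0.26) = 0.3974
P = 230·0.9937·0.4602 − 235·0.3974 = 105.1792 − 93.3890 = 11.7902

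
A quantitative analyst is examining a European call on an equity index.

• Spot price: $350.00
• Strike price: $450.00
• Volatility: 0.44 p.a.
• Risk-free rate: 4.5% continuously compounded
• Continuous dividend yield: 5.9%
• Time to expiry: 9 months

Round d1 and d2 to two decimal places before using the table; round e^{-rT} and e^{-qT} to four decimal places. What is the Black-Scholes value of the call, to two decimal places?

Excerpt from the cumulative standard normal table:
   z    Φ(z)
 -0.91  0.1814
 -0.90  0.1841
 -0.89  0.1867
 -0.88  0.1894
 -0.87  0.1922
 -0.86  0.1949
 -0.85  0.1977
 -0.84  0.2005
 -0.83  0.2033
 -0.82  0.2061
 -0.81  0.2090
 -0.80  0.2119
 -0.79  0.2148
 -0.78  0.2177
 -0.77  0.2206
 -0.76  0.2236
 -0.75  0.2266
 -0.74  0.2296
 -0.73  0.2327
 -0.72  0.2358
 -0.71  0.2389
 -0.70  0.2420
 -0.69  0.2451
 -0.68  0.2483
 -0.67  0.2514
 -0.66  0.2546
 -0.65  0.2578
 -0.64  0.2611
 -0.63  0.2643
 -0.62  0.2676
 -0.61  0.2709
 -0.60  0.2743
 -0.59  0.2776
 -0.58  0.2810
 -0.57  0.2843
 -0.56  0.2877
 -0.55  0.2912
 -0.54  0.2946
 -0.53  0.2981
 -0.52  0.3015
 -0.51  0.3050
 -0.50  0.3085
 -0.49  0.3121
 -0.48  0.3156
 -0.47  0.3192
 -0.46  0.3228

T = 0.75;  σ√T = 0.3811
d₁ = [ln(350/450) + (0.045 − 0.059 + ½·0.44²)·0.75] / (σ√T) = (-0.2513 + 0.0621) / 0.3811 = -0.4966 which rounds to -0.50
d₂ = -0.4966 − 0.3811 = -0.8776 which rounds to -0.88
exp(−qT) = exp(−0.059·0.75) = 0.9567;  exp(−rT) = exp(−0.045·0.75) = 0.9668
C = 350·0.9567·N(-0.50) − 450·0.9668·N(-0.88) = 350·0.9567·0.3085 − 450·0.9668·0.1894 = 103.2997 − 82.4004 = 20.8993

$20.90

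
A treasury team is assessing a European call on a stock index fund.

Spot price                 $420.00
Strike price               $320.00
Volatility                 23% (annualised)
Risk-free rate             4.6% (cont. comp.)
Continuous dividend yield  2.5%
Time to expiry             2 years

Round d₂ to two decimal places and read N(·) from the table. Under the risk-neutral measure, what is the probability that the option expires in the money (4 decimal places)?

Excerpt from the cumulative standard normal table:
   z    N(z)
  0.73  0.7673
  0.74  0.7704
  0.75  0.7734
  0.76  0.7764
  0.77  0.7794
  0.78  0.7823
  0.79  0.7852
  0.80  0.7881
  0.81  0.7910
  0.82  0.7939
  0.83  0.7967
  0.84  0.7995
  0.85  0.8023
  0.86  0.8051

0.7881

T = 2;  σ√T = 0.3253
d₁ = [ln(420/320) + (0.046 − 0.025 + ½·0.23²)·2] / (σ√T) = (0.2719 + 0.0949) / 0.3253 = 1.1278 ≈ 1.13
d₂ = 1.1278 − 0.3253 = 0.8025 ≈ 0.80
Risk-neutral Pr[S_T > K] = N(d₂) = N(0.80) = 0.7881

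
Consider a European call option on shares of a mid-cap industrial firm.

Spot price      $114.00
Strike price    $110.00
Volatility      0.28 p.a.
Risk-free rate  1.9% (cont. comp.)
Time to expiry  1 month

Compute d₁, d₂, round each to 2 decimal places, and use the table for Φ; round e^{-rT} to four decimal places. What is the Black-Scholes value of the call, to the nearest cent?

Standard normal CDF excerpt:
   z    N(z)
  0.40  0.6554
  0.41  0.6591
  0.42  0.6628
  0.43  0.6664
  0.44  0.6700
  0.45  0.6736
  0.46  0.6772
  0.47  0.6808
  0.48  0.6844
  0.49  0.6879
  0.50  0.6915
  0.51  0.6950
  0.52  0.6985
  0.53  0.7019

$6.04

σ√T = 0.28 × 0.2887 = 0.0808
d₁ = [ln(114/110) + (0.019 + 0.28²/2)·0.08333] / 0.0808 = [0.0357 + 0.0049] / 0.0808 = 0.5019 ≈ 0.50
d₂ = d₁ − σ√T = 0.5019 − 0.0808 = 0.4211 ≈ 0.42
e^(−rT) = e^(−0.019·0.08333) = 0.9984
N(d₁) = N(0.50) = 0.6915;  N(d₂) = N(0.42) = 0.6628
C = 114·0.6915 − 110·0.9984·0.6628 = 78.8310 − 72.7913 = 6.0397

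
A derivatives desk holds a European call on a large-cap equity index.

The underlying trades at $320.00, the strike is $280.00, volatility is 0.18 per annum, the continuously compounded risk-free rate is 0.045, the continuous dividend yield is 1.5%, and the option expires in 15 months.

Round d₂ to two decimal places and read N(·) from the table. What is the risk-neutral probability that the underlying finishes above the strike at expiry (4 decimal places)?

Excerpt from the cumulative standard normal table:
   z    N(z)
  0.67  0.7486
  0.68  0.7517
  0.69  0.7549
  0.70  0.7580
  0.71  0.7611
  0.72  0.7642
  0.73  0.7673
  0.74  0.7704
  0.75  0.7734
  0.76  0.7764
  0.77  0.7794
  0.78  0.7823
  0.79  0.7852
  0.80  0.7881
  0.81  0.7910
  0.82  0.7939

σ√T = 0.18 × 1.1180 = 0.2012
d₁ = [ln(320/280) + (0.045 − 0.015 + ½·0.18²)·1.25] / (σ√T) = (0.1335 + 0.0577) / 0.2012 = 0.9505 → 0.95
d₂ = 0.9505 − 0.2012 = 0.7492 → 0.75
Risk-neutral Pr[S_T > K] = N(d₂) = N(0.75) = 0.7734

0.7734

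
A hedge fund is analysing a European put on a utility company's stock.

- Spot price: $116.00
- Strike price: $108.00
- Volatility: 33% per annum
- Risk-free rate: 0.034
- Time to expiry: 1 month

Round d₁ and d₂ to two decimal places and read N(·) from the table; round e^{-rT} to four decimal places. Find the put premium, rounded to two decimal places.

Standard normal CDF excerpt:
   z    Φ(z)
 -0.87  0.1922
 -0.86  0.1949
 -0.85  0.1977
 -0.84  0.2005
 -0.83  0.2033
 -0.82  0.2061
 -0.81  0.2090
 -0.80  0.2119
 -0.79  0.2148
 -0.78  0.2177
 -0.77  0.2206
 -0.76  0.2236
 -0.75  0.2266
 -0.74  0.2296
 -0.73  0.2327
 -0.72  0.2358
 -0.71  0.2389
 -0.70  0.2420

T = 0.08333;  σ√T = 0.0953
ln(S/K) + (r + σ²/2)T = ln(116/108) + (0.034 + 0.33²/2)·0.08333 = 0.0715 + 0.0074 = 0.0788
d₁ = 0.0788 / 0.0953 = 0.8275 → 0.83
d₂ = d₁ − σ√T = 0.8275 − 0.0953 = 0.7322 → 0.73
exp(−rT) = exp(−0.034·0.08333) = 0.9972
P = 108·0.9972·N(-0.73) − 116·N(-0.83) = 108·0.9972·0.2327 − 116·0.2033 = 25.0612 − 23.5828 = 1.4784

$1.48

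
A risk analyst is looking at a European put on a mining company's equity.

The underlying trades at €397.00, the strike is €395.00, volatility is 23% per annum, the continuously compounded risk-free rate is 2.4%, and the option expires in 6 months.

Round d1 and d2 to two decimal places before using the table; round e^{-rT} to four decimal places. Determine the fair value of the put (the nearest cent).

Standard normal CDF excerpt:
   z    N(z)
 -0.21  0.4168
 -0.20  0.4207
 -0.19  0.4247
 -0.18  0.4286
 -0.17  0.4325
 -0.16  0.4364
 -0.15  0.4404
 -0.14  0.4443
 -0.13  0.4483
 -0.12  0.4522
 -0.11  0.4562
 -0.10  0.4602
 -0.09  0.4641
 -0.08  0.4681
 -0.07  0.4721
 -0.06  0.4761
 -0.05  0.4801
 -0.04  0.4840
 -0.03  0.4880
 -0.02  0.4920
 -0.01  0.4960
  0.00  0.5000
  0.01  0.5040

σ√T = 0.23·√0.5 = 0.1626
d₁ = [ln(397/395) + (0.024 + ½·0.23²)·0.5] / (σ√T) = (0.0051 + 0.0252) / 0.1626 = 0.1862 which rounds to 0.19
d₂ = 0.1862 − 0.1626 = 0.0235 which rounds to 0.02
e^(−rT) = e^(−0.024·0.5) = 0.9881
P = 395·0.9881·N(-0.02) − 397·N(-0.19) = 395·0.9881·0.4920 − 397·0.4247 = 192.0274 − 168.6059 = 23.4215

€23.42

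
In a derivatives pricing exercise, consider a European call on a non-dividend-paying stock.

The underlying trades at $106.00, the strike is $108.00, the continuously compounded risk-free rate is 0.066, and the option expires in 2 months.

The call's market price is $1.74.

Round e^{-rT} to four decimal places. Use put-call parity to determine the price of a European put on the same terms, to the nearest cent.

e^(−rT) = e^(−0.066·0.1667) = 0.9891
Put-call parity: C − P = S − K·e^(−rT) = 106 − 108·0.9891 = 106 − 106.8228 = -0.8228
P = C − (C − P) = 1.74 − (-0.8228) = 2.5628

$2.56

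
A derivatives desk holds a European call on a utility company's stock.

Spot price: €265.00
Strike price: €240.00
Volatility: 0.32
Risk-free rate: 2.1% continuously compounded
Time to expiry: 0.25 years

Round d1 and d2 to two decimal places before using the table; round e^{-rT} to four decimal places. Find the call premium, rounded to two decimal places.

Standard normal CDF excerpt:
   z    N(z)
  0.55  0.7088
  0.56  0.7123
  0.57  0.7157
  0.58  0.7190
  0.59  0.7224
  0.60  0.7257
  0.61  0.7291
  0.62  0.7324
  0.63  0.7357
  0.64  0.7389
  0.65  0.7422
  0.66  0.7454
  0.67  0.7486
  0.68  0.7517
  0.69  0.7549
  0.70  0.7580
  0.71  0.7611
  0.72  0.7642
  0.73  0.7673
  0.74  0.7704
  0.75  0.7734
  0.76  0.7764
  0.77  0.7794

σ√T = 0.32 × 0.5000 = 0.1600
d₁ = [ln(265/240) + (0.021 + ½·0.32²)·0.25] / (σ√T) = (0.0991 + 0.0181) / 0.1600 = 0.7321 → 0.73
d₂ = 0.7321 − 0.1600 = 0.5721 → 0.57
exp(−rT) = exp(−0.021·0.25) = 0.9948
N(d₁) = N(0.73) = 0.7673;  N(d₂) = N(0.57) = 0.7157
C = 265·0.7673 − 240·0.9948·0.7157 = 203.3345 − 170.8748 = 32.4597

€32.46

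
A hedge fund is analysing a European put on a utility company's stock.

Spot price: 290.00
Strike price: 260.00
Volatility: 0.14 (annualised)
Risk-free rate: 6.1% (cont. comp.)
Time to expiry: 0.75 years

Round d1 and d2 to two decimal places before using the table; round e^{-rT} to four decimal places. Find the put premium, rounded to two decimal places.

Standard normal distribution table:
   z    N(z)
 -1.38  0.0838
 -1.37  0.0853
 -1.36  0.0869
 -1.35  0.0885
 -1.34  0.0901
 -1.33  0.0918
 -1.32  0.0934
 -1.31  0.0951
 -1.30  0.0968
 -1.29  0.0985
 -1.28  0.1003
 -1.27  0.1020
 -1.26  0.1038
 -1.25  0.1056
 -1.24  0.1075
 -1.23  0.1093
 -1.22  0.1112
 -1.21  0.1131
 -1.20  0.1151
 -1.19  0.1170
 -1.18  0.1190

σ√T = 0.14·√0.75 = 0.1212
d₁ = [ln(290/260) + (0.061 + ½·0.14²)·0.75] / (σ√T) = (0.1092 + 0.0531) / 0.1212 = 1.3386 ⇒ 1.34
d₂ = 1.3386 − 0.1212 = 1.2174 ⇒ 1.22
e^(−rT) = e^(−0.061·0.75) = 0.9553
P = 260·0.9553·N(-1.22) − 290·N(-1.34) = 260·0.9553·0.1112 − 290·0.0901 = 27.6196 − 26.1290 = 1.4906

1.49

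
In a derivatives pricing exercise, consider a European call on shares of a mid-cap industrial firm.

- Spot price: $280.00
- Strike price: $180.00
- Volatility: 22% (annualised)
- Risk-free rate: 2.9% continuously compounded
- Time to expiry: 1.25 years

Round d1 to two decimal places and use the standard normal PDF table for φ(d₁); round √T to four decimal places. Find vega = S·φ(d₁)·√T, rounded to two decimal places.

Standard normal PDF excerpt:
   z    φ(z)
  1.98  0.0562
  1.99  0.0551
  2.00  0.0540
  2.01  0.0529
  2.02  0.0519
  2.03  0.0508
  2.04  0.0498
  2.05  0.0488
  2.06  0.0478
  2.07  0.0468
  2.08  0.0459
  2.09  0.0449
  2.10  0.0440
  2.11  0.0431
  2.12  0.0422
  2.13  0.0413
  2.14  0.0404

14.65

σ√T = 0.22 × 1.1180 = 0.2460
d₁ = [ln(280/180) + (0.029 + 0.22²/2)·1.25] / 0.2460 = [0.4418 + 0.0665] / 0.2460 = 2.0667 ≈ 2.07
√T = √1.25 = 1.1180
φ(d₁) = φ(2.07) = 0.0468
vega = S·φ(d₁)·√T = 280·0.0468·1.1180 = 14.6503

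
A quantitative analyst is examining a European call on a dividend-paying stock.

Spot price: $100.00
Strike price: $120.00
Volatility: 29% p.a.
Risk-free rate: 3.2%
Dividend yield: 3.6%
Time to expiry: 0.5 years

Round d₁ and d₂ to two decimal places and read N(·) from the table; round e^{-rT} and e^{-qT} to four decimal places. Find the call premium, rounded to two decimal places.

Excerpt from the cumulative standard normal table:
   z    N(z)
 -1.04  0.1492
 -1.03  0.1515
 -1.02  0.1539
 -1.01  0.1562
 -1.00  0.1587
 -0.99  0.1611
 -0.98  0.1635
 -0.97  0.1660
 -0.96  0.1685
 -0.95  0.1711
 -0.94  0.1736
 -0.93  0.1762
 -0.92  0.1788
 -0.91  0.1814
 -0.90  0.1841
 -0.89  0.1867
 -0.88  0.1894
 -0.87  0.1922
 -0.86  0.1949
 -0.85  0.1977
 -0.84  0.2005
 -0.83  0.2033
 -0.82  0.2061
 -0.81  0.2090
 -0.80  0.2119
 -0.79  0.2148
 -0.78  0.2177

σ√T = 0.29 × 0.7071 = 0.2051
ln(S/K) + (r − q + σ²/2)T = ln(100/120) + (0.032 − 0.036 + 0.29²/2)·0.5 = -0.1823 + 0.0190 = -0.1633
d₁ = -0.1633 / 0.2051 = -0.7963 which rounds to -0.80
d₂ = d₁ − σ√T = -0.7963 − 0.2051 = -1.0014 which rounds to -1.00
exp(−qT) = exp(−0.036·0.5) = 0.9822;  exp(−rT) = exp(−0.032·0.5) = 0.9841
C = 100·0.9822·N(-0.80) − 120·0.9841·N(-1.00) = 100·0.9822·0.2119 − 120·0.9841·0.1587 = 20.8128 − 18.7412 = 2.0716

$2.07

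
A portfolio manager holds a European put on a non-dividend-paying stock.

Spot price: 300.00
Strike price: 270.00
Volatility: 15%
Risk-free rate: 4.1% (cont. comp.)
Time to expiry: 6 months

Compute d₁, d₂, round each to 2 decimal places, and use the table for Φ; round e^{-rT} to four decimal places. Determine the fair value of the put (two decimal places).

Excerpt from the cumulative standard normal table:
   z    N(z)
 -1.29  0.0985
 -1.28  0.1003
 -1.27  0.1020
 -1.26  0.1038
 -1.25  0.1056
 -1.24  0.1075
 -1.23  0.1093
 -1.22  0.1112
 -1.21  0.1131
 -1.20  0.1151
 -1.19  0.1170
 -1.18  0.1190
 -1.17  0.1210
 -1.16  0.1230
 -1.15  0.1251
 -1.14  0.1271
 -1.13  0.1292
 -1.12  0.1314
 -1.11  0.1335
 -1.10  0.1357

1.93

σ√T = 0.15·√0.5 = 0.1061
d₁ = [ln(300/270) + (0.041 + ½·0.15²)·0.5] / (σ√T) = (0.1054 + 0.0261) / 0.1061 = 1.2397 → 1.24
d₂ = 1.2397 − 0.1061 = 1.1336 → 1.13
exp(−rT) = exp(−0.041·0.5) = 0.9797
N(−d₂) = N(-1.13) = 0.1292;  N(−d₁) = N(-1.24) = 0.1075
P = 270·0.9797·0.1292 − 300·0.1075 = 34.1759 − 32.2500 = 1.9259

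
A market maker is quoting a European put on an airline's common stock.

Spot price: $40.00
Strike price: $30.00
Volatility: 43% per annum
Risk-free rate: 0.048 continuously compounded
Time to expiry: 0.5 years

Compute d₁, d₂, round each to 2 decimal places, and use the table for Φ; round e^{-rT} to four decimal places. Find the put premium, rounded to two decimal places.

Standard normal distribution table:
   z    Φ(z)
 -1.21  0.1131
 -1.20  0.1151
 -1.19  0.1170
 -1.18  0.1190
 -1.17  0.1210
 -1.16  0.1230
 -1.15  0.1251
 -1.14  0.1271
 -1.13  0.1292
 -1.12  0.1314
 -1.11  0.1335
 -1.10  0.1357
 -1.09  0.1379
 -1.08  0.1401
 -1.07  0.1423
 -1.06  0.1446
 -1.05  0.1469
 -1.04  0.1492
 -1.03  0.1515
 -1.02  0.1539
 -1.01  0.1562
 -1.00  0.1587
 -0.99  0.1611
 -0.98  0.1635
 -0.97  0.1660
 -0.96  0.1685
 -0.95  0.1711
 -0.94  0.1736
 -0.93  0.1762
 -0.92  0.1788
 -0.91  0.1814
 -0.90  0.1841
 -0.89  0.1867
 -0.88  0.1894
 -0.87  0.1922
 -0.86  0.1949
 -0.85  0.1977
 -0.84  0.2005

$0.87

σ√T = 0.43·√0.5 = 0.3041
ln(S/K) + (r + σ²/2)T = ln(40/30) + (0.048 + 0.43²/2)·0.5 = 0.2877 + 0.0702 = 0.3579
d₁ = 0.3579 / 0.3041 = 1.1771 ⇒ 1.18
d₂ = d₁ − σ√T = 1.1771 − 0.3041 = 0.8731 ⇒ 0.87
e^(−rT) = e^(−0.048·0.5) = 0.9763
N(−d₂) = N(-0.87) = 0.1922;  N(−d₁) = N(-1.18) = 0.1190
P = 30·0.9763·0.1922 − 40·0.1190 = 5.6293 − 4.7600 = 0.8693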